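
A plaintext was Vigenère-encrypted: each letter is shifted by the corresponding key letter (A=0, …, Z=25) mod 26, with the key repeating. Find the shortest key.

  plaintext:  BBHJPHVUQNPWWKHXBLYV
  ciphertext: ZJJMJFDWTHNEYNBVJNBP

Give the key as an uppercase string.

  i= 0: Z-B = 24 → Y
  i= 1: J-B =  8 → I
  i= 2: J-H =  2 → C
  i= 3: M-J =  3 → D
  i= 4: J-P = 20 → U
  i= 5: F-H = 24 → Y
  i= 6: D-V =  8 → I
  i= 7: W-U =  2 → C
  i= 8: T-Q =  3 → D
  i= 9: H-N = 20 → U
  i=10: N-P = 24 → Y
  i=11: E-W =  8 → I
  i=12: Y-W =  2 → C
  i=13: N-K =  3 → D
  i=14: B-H = 20 → U
  i=15: V-X = 24 → Y
  i=16: J-B =  8 → I
  i=17: N-L =  2 → C
  i=18: B-Y =  3 → D
  i=19: P-V = 20 → U
  shifts repeat with period 5: YICDU

YICDU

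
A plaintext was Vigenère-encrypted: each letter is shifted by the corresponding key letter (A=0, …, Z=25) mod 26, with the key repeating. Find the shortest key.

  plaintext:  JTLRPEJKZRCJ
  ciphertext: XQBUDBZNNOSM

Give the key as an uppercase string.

  i= 0: X-J = 14 → O
  i= 1: Q-T = 23 → X
  i= 2: B-L = 16 → Q
  i= 3: U-R =  3 → D
  i= 4: D-P = 14 → O
  i= 5: B-E = 23 → X
  i= 6: Z-J = 16 → Q
  i= 7: N-K =  3 → D
  i= 8: N-Z = 14 → O
  i= 9: O-R = 23 → X
  i=10: S-C = 16 → Q
  i=11: M-J =  3 → D
  shifts repeat with period 4: OXQD

OXQD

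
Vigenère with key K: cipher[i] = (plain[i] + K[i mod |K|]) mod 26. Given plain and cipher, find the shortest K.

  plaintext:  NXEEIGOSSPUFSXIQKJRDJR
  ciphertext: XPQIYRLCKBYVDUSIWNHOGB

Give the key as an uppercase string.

KSMEQLX

  i= 0: X-N = 10 → K
  i= 1: P-X = 18 → S
  i= 2: Q-E = 12 → M
  i= 3: I-E =  4 → E
  i= 4: Y-I = 16 → Q
  i= 5: R-G = 11 → L
  i= 6: L-O = 23 → X
  i= 7: C-S = 10 → K
  i= 8: K-S = 18 → S
  i= 9: B-P = 12 → M
  i=10: Y-U =  4 → E
  i=11: V-F = 16 → Q
  i=12: D-S = 11 → L
  i=13: U-X = 23 → X
  i=14: S-I = 10 → K
  i=15: I-Q = 18 → S
  i=16: W-K = 12 → M
  i=17: N-J =  4 → E
  i=18: H-R = 16 → Q
  i=19: O-D = 11 → L
  i=20: G-J = 23 → X
  i=21: B-R = 10 → K
  shifts repeat with period 7: KSMEQLX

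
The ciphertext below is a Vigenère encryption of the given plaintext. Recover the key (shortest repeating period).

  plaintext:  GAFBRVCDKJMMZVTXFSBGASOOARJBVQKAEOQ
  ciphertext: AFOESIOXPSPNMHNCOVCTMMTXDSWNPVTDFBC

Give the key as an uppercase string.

UFJDBNM

  i= 0: A-G = 20 → U
  i= 1: F-A =  5 → F
  i= 2: O-F =  9 → J
  i= 3: E-B =  3 → D
  i= 4: S-R =  1 → B
  i= 5: I-V = 13 → N
  i= 6: O-C = 12 → M
  i= 7: X-D = 20 → U
  i= 8: P-K =  5 → F
  i= 9: S-J =  9 → J
  i=10: P-M =  3 → D
  i=11: N-M =  1 → B
  i=12: M-Z = 13 → N
  i=13: H-V = 12 → M
  i=14: N-T = 20 → U
  i=15: C-X =  5 → F
  i=16: O-F =  9 → J
  i=17: V-S =  3 → D
  i=18: C-B =  1 → B
  i=19: T-G = 13 → N
  i=20: M-A = 12 → M
  i=21: M-S = 20 → U
  i=22: T-O =  5 → F
  i=23: X-O =  9 → J
  i=24: D-A =  3 → D
  i=25: S-R =  1 → B
  i=26: W-J = 13 → N
  i=27: N-B = 12 → M
  i=28: P-V = 20 → U
  i=29: V-Q =  5 → F
  i=30: T-K =  9 → J
  i=31: D-A =  3 → D
  i=32: F-E =  1 → B
  i=33: B-O = 13 → N
  i=34: C-Q = 12 → M
  shifts repeat with period 7: UFJDBNM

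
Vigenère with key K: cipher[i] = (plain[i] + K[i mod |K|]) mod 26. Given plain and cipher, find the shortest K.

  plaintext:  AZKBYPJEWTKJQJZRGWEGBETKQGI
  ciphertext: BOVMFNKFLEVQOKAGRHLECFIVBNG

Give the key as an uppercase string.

BPLLHYB

  i= 0: B-A =  1 → B
  i= 1: O-Z = 15 → P
  i= 2: V-K = 11 → L
  i= 3: M-B = 11 → L
  i= 4: F-Y =  7 → H
  i= 5: N-P = 24 → Y
  i= 6: K-J =  1 → B
  i= 7: F-E =  1 → B
  i= 8: L-W = 15 → P
  i= 9: E-T = 11 → L
  i=10: V-K = 11 → L
  i=11: Q-J =  7 → H
  i=12: O-Q = 24 → Y
  i=13: K-J =  1 → B
  i=14: A-Z =  1 → B
  i=15: G-R = 15 → P
  i=16: R-G = 11 → L
  i=17: H-W = 11 → L
  i=18: L-E =  7 → H
  i=19: E-G = 24 → Y
  i=20: C-B =  1 → B
  i=21: F-E =  1 → B
  i=22: I-T = 15 → P
  i=23: V-K = 11 → L
  i=24: B-Q = 11 → L
  i=25: N-G =  7 → H
  i=26: G-I = 24 → Y
  shifts repeat with period 7: BPLLHYB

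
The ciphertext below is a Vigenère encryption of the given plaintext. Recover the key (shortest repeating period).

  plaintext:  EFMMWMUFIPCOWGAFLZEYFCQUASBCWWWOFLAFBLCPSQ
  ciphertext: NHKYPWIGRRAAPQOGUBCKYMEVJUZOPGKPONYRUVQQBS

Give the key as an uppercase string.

JCYMTKOB

  i= 0: N-E =  9 → J
  i= 1: H-F =  2 → C
  i= 2: K-M = 24 → Y
  i= 3: Y-M = 12 → M
  i= 4: P-W = 19 → T
  i= 5: W-M = 10 → K
  i= 6: I-U = 14 → O
  i= 7: G-F =  1 → B
  i= 8: R-I =  9 → J
  i= 9: R-P =  2 → C
  i=10: A-C = 24 → Y
  i=11: A-O = 12 → M
  i=12: P-W = 19 → T
  i=13: Q-G = 10 → K
  i=14: O-A = 14 → O
  i=15: G-F =  1 → B
  i=16: U-L =  9 → J
  i=17: B-Z =  2 → C
  i=18: C-E = 24 → Y
  i=19: K-Y = 12 → M
  i=20: Y-F = 19 → T
  i=21: M-C = 10 → K
  i=22: E-Q = 14 → O
  i=23: V-U =  1 → B
  i=24: J-A =  9 → J
  i=25: U-S =  2 → C
  i=26: Z-B = 24 → Y
  i=27: O-C = 12 → M
  i=28: P-W = 19 → T
  i=29: G-W = 10 → K
  i=30: K-W = 14 → O
  i=31: P-O =  1 → B
  i=32: O-F =  9 → J
  i=33: N-L =  2 → C
  i=34: Y-A = 24 → Y
  i=35: R-F = 12 → M
  i=36: U-B = 19 → T
  i=37: V-L = 10 → K
  i=38: Q-C = 14 → O
  i=39: Q-P =  1 → B
  i=40: B-S =  9 → J
  i=41: S-Q =  2 → C
  shifts repeat with period 8: JCYMTKOB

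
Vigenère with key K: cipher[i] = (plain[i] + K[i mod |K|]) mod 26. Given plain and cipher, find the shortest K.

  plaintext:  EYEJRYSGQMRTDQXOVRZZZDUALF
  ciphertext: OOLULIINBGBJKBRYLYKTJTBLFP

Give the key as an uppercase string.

  i= 0: O-E = 10 → K
  i= 1: O-Y = 16 → Q
  i= 2: L-E =  7 → H
  i= 3: U-J = 11 → L
  i= 4: L-R = 20 → U
  i= 5: I-Y = 10 → K
  i= 6: I-S = 16 → Q
  i= 7: N-G =  7 → H
  i= 8: B-Q = 11 → L
  i= 9: G-M = 20 → U
  i=10: B-R = 10 → K
  i=11: J-T = 16 → Q
  i=12: K-D =  7 → H
  i=13: B-Q = 11 → L
  i=14: R-X = 20 → U
  i=15: Y-O = 10 → K
  i=16: L-V = 16 → Q
  i=17: Y-R =  7 → H
  i=18: K-Z = 11 → L
  i=19: T-Z = 20 → U
  i=20: J-Z = 10 → K
  i=21: T-D = 16 → Q
  i=22: B-U =  7 → H
  i=23: L-A = 11 → L
  i=24: F-L = 20 → U
  i=25: P-F = 10 → K
  shifts repeat with period 5: KQHLU

KQHLU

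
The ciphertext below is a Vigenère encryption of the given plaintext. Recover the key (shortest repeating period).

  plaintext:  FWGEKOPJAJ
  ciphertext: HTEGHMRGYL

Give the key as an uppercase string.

CXY

  i= 0: H-F =  2 → C
  i= 1: T-W = 23 → X
  i= 2: E-G = 24 → Y
  i= 3: G-E =  2 → C
  i= 4: H-K = 23 → X
  i= 5: M-O = 24 → Y
  i= 6: R-P =  2 → C
  i= 7: G-J = 23 → X
  i= 8: Y-A = 24 → Y
  i= 9: L-J =  2 → C
  shifts repeat with period 3: CXY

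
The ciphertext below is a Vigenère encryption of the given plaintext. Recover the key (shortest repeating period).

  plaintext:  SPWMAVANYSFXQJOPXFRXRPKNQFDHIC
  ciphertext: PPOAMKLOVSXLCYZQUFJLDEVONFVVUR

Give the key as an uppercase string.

XASOMPLB

  i= 0: P-S = 23 → X
  i= 1: P-P =  0 → A
  i= 2: O-W = 18 → S
  i= 3: A-M = 14 → O
  i= 4: M-A = 12 → M
  i= 5: K-V = 15 → P
  i= 6: L-A = 11 → L
  i= 7: O-N =  1 → B
  i= 8: V-Y = 23 → X
  i= 9: S-S =  0 → A
  i=10: X-F = 18 → S
  i=11: L-X = 14 → O
  i=12: C-Q = 12 → M
  i=13: Y-J = 15 → P
  i=14: Z-O = 11 → L
  i=15: Q-P =  1 → B
  i=16: U-X = 23 → X
  i=17: F-F =  0 → A
  i=18: J-R = 18 → S
  i=19: L-X = 14 → O
  i=20: D-R = 12 → M
  i=21: E-P = 15 → P
  i=22: V-K = 11 → L
  i=23: O-N =  1 → B
  i=24: N-Q = 23 → X
  i=25: F-F =  0 → A
  i=26: V-D = 18 → S
  i=27: V-H = 14 → O
  i=28: U-I = 12 → M
  i=29: R-C = 15 → P
  shifts repeat with period 8: XASOMPLB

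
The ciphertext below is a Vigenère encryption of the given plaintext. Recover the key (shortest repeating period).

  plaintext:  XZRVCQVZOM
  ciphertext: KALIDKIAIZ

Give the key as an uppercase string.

  i= 0: K-X = 13 → N
  i= 1: A-Z =  1 → B
  i= 2: L-R = 20 → U
  i= 3: I-V = 13 → N
  i= 4: D-C =  1 → B
  i= 5: K-Q = 20 → U
  i= 6: I-V = 13 → N
  i= 7: A-Z =  1 → B
  i= 8: I-O = 20 → U
  i= 9: Z-M = 13 → N
  shifts repeat with period 3: NBU

NBU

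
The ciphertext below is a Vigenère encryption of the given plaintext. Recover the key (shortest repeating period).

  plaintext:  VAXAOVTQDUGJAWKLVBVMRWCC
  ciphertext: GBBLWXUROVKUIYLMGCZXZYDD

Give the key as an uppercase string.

  i= 0: G-V = 11 → L
  i= 1: B-A =  1 → B
  i= 2: B-X =  4 → E
  i= 3: L-A = 11 → L
  i= 4: W-O =  8 → I
  i= 5: X-V =  2 → C
  i= 6: U-T =  1 → B
  i= 7: R-Q =  1 → B
  i= 8: O-D = 11 → L
  i= 9: V-U =  1 → B
  i=10: K-G =  4 → E
  i=11: U-J = 11 → L
  i=12: I-A =  8 → I
  i=13: Y-W =  2 → C
  i=14: L-K =  1 → B
  i=15: M-L =  1 → B
  i=16: G-V = 11 → L
  i=17: C-B =  1 → B
  i=18: Z-V =  4 → E
  i=19: X-M = 11 → L
  i=20: Z-R =  8 → I
  i=21: Y-W =  2 → C
  i=22: D-C =  1 → B
  i=23: D-C =  1 → B
  shifts repeat with period 8: LBELICBB

LBELICBB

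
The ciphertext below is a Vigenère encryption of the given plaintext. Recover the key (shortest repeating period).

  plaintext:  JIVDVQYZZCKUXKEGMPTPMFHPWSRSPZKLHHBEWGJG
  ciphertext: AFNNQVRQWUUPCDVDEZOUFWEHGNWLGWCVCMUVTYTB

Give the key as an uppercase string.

RXSKVFT

  i= 0: A-J = 17 → R
  i= 1: F-I = 23 → X
  i= 2: N-V = 18 → S
  i= 3: N-D = 10 → K
  i= 4: Q-V = 21 → V
  i= 5: V-Q =  5 → F
  i= 6: R-Y = 19 → T
  i= 7: Q-Z = 17 → R
  i= 8: W-Z = 23 → X
  i= 9: U-C = 18 → S
  i=10: U-K = 10 → K
  i=11: P-U = 21 → V
  i=12: C-X =  5 → F
  i=13: D-K = 19 → T
  i=14: V-E = 17 → R
  i=15: D-G = 23 → X
  i=16: E-M = 18 → S
  i=17: Z-P = 10 → K
  i=18: O-T = 21 → V
  i=19: U-P =  5 → F
  i=20: F-M = 19 → T
  i=21: W-F = 17 → R
  i=22: E-H = 23 → X
  i=23: H-P = 18 → S
  i=24: G-W = 10 → K
  i=25: N-S = 21 → V
  i=26: W-R =  5 → F
  i=27: L-S = 19 → T
  i=28: G-P = 17 → R
  i=29: W-Z = 23 → X
  i=30: C-K = 18 → S
  i=31: V-L = 10 → K
  i=32: C-H = 21 → V
  i=33: M-H =  5 → F
  i=34: U-B = 19 → T
  i=35: V-E = 17 → R
  i=36: T-W = 23 → X
  i=37: Y-G = 18 → S
  i=38: T-J = 10 → K
  i=39: B-G = 21 → V
  shifts repeat with period 7: RXSKVFT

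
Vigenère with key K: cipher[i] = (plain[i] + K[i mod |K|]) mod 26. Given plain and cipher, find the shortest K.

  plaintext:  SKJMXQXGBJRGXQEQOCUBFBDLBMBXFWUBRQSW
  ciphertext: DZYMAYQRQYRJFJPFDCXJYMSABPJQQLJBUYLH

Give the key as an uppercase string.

  i= 0: D-S = 11 → L
  i= 1: Z-K = 15 → P
  i= 2: Y-J = 15 → P
  i= 3: M-M =  0 → A
  i= 4: A-X =  3 → D
  i= 5: Y-Q =  8 → I
  i= 6: Q-X = 19 → T
  i= 7: R-G = 11 → L
  i= 8: Q-B = 15 → P
  i= 9: Y-J = 15 → P
  i=10: R-R =  0 → A
  i=11: J-G =  3 → D
  i=12: F-X =  8 → I
  i=13: J-Q = 19 → T
  i=14: P-E = 11 → L
  i=15: F-Q = 15 → P
  i=16: D-O = 15 → P
  i=17: C-C =  0 → A
  i=18: X-U =  3 → D
  i=19: J-B =  8 → I
  i=20: Y-F = 19 → T
  i=21: M-B = 11 → L
  i=22: S-D = 15 → P
  i=23: A-L = 15 → P
  i=24: B-B =  0 → A
  i=25: P-M =  3 → D
  i=26: J-B =  8 → I
  i=27: Q-X = 19 → T
  i=28: Q-F = 11 → L
  i=29: L-W = 15 → P
  i=30: J-U = 15 → P
  i=31: B-B =  0 → A
  i=32: U-R =  3 → D
  i=33: Y-Q =  8 → I
  i=34: L-S = 19 → T
  i=35: H-W = 11 → L
  shifts repeat with period 7: LPPADIT

LPPADIT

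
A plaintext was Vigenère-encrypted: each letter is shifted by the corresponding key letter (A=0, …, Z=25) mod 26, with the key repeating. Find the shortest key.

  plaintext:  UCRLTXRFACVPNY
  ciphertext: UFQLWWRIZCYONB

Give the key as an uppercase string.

  i= 0: U-U =  0 → A
  i= 1: F-C =  3 → D
  i= 2: Q-R = 25 → Z
  i= 3: L-L =  0 → A
  i= 4: W-T =  3 → D
  i= 5: W-X = 25 → Z
  i= 6: R-R =  0 → A
  i= 7: I-F =  3 → D
  i= 8: Z-A = 25 → Z
  i= 9: C-C =  0 → A
  i=10: Y-V =  3 → D
  i=11: O-P = 25 → Z
  i=12: N-N =  0 → A
  i=13: B-Y =  3 → D
  shifts repeat with period 3: ADZ

ADZ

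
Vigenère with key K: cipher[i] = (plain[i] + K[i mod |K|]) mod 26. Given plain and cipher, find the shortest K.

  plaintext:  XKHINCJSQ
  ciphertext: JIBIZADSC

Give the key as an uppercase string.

MYUA

  i= 0: J-X = 12 → M
  i= 1: I-K = 24 → Y
  i= 2: B-H = 20 → U
  i= 3: I-I =  0 → A
  i= 4: Z-N = 12 → M
  i= 5: A-C = 24 → Y
  i= 6: D-J = 20 → U
  i= 7: S-S =  0 → A
  i= 8: C-Q = 12 → M
  shifts repeat with period 4: MYUA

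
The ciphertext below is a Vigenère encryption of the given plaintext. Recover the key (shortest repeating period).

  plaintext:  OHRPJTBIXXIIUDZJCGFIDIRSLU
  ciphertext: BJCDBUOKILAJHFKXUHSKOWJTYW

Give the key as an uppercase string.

NCLOSB

  i= 0: B-O = 13 → N
  i= 1: J-H =  2 → C
  i= 2: C-R = 11 → L
  i= 3: D-P = 14 → O
  i= 4: B-J = 18 → S
  i= 5: U-T =  1 → B
  i= 6: O-B = 13 → N
  i= 7: K-I =  2 → C
  i= 8: I-X = 11 → L
  i= 9: L-X = 14 → O
  i=10: A-I = 18 → S
  i=11: J-I =  1 → B
  i=12: H-U = 13 → N
  i=13: F-D =  2 → C
  i=14: K-Z = 11 → L
  i=15: X-J = 14 → O
  i=16: U-C = 18 → S
  i=17: H-G =  1 → B
  i=18: S-F = 13 → N
  i=19: K-I =  2 → C
  i=20: O-D = 11 → L
  i=21: W-I = 14 → O
  i=22: J-R = 18 → S
  i=23: T-S =  1 → B
  i=24: Y-L = 13 → N
  i=25: W-U =  2 → C
  shifts repeat with period 6: NCLOSB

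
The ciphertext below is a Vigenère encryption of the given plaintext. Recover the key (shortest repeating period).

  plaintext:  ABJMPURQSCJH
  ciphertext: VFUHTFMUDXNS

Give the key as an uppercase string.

VEL

  i= 0: V-A = 21 → V
  i= 1: F-B =  4 → E
  i= 2: U-J = 11 → L
  i= 3: H-M = 21 → V
  i= 4: T-P =  4 → E
  i= 5: F-U = 11 → L
  i= 6: M-R = 21 → V
  i= 7: U-Q =  4 → E
  i= 8: D-S = 11 → L
  i= 9: X-C = 21 → V
  i=10: N-J =  4 → E
  i=11: S-H = 11 → L
  shifts repeat with period 3: VEL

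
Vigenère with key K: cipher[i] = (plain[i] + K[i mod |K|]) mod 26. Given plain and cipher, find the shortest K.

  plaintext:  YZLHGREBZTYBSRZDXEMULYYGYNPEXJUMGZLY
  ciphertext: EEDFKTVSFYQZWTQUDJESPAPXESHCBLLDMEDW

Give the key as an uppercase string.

GFSYECRR

  i= 0: E-Y =  6 → G
  i= 1: E-Z =  5 → F
  i= 2: D-L = 18 → S
  i= 3: F-H = 24 → Y
  i= 4: K-G =  4 → E
  i= 5: T-R =  2 → C
  i= 6: V-E = 17 → R
  i= 7: S-B = 17 → R
  i= 8: F-Z =  6 → G
  i= 9: Y-T =  5 → F
  i=10: Q-Y = 18 → S
  i=11: Z-B = 24 → Y
  i=12: W-S =  4 → E
  i=13: T-R =  2 → C
  i=14: Q-Z = 17 → R
  i=15: U-D = 17 → R
  i=16: D-X =  6 → G
  i=17: J-E =  5 → F
  i=18: E-M = 18 → S
  i=19: S-U = 24 → Y
  i=20: P-L =  4 → E
  i=21: A-Y =  2 → C
  i=22: P-Y = 17 → R
  i=23: X-G = 17 → R
  i=24: E-Y =  6 → G
  i=25: S-N =  5 → F
  i=26: H-P = 18 → S
  i=27: C-E = 24 → Y
  i=28: B-X =  4 → E
  i=29: L-J =  2 → C
  i=30: L-U = 17 → R
  i=31: D-M = 17 → R
  i=32: M-G =  6 → G
  i=33: E-Z =  5 → F
  i=34: D-L = 18 → S
  i=35: W-Y = 24 → Y
  shifts repeat with period 8: GFSYECRR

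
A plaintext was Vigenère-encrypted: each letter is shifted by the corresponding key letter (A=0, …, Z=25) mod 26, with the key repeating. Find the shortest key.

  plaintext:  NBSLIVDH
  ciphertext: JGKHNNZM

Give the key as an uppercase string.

WFS

  i= 0: J-N = 22 → W
  i= 1: G-B =  5 → F
  i= 2: K-S = 18 → S
  i= 3: H-L = 22 → W
  i= 4: N-I =  5 → F
  i= 5: N-V = 18 → S
  i= 6: Z-D = 22 → W
  i= 7: M-H =  5 → F
  shifts repeat with period 3: WFS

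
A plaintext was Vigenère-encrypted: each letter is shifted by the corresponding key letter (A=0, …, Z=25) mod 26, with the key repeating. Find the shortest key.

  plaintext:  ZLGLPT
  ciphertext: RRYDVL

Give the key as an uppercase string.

  i= 0: R-Z = 18 → S
  i= 1: R-L =  6 → G
  i= 2: Y-G = 18 → S
  i= 3: D-L = 18 → S
  i= 4: V-P =  6 → G
  i= 5: L-T = 18 → S
  shifts repeat with period 3: SGS

SGS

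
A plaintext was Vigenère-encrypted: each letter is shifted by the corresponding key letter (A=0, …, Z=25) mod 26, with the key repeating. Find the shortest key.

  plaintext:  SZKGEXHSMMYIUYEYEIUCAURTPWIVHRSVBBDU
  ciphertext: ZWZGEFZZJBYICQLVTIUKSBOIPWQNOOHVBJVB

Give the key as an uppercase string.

  i= 0: Z-S =  7 → H
  i= 1: W-Z = 23 → X
  i= 2: Z-K = 15 → P
  i= 3: G-G =  0 → A
  i= 4: E-E =  0 → A
  i= 5: F-X =  8 → I
  i= 6: Z-H = 18 → S
  i= 7: Z-S =  7 → H
  i= 8: J-M = 23 → X
  i= 9: B-M = 15 → P
  i=10: Y-Y =  0 → A
  i=11: I-I =  0 → A
  i=12: C-U =  8 → I
  i=13: Q-Y = 18 → S
  i=14: L-E =  7 → H
  i=15: V-Y = 23 → X
  i=16: T-E = 15 → P
  i=17: I-I =  0 → A
  i=18: U-U =  0 → A
  i=19: K-C =  8 → I
  i=20: S-A = 18 → S
  i=21: B-U =  7 → H
  i=22: O-R = 23 → X
  i=23: I-T = 15 → P
  i=24: P-P =  0 → A
  i=25: W-W =  0 → A
  i=26: Q-I =  8 → I
  i=27: N-V = 18 → S
  i=28: O-H =  7 → H
  i=29: O-R = 23 → X
  i=30: H-S = 15 → P
  i=31: V-V =  0 → A
  i=32: B-B =  0 → A
  i=33: J-B =  8 → I
  i=34: V-D = 18 → S
  i=35: B-U =  7 → H
  shifts repeat with period 7: HXPAAIS

HXPAAIS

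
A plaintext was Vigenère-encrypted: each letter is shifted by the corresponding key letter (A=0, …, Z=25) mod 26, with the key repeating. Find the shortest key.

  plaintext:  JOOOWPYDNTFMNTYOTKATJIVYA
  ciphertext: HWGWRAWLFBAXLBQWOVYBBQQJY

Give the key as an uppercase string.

  i= 0: H-J = 24 → Y
  i= 1: W-O =  8 → I
  i= 2: G-O = 18 → S
  i= 3: W-O =  8 → I
  i= 4: R-W = 21 → V
  i= 5: A-P = 11 → L
  i= 6: W-Y = 24 → Y
  i= 7: L-D =  8 → I
  i= 8: F-N = 18 → S
  i= 9: B-T =  8 → I
  i=10: A-F = 21 → V
  i=11: X-M = 11 → L
  i=12: L-N = 24 → Y
  i=13: B-T =  8 → I
  i=14: Q-Y = 18 → S
  i=15: W-O =  8 → I
  i=16: O-T = 21 → V
  i=17: V-K = 11 → L
  i=18: Y-A = 24 → Y
  i=19: B-T =  8 → I
  i=20: B-J = 18 → S
  i=21: Q-I =  8 → I
  i=22: Q-V = 21 → V
  i=23: J-Y = 11 → L
  i=24: Y-A = 24 → Y
  shifts repeat with period 6: YISIVL

YISIVL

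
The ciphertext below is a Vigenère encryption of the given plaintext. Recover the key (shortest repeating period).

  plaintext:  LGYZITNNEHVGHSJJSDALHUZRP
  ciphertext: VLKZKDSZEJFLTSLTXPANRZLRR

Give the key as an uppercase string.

  i= 0: V-L = 10 → K
  i= 1: L-G =  5 → F
  i= 2: K-Y = 12 → M
  i= 3: Z-Z =  0 → A
  i= 4: K-I =  2 → C
  i= 5: D-T = 10 → K
  i= 6: S-N =  5 → F
  i= 7: Z-N = 12 → M
  i= 8: E-E =  0 → A
  i= 9: J-H =  2 → C
  i=10: F-V = 10 → K
  i=11: L-G =  5 → F
  i=12: T-H = 12 → M
  i=13: S-S =  0 → A
  i=14: L-J =  2 → C
  i=15: T-J = 10 → K
  i=16: X-S =  5 → F
  i=17: P-D = 12 → M
  i=18: A-A =  0 → A
  i=19: N-L =  2 → C
  i=20: R-H = 10 → K
  i=21: Z-U =  5 → F
  i=22: L-Z = 12 → M
  i=23: R-R =  0 → A
  i=24: R-P =  2 → C
  shifts repeat with period 5: KFMAC

KFMAC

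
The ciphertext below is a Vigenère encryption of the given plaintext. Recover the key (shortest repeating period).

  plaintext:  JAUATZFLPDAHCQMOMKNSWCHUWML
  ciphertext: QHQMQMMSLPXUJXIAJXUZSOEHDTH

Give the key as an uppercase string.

  i= 0: Q-J =  7 → H
  i= 1: H-A =  7 → H
  i= 2: Q-U = 22 → W
  i= 3: M-A = 12 → M
  i= 4: Q-T = 23 → X
  i= 5: M-Z = 13 → N
  i= 6: M-F =  7 → H
  i= 7: S-L =  7 → H
  i= 8: L-P = 22 → W
  i= 9: P-D = 12 → M
  i=10: X-A = 23 → X
  i=11: U-H = 13 → N
  i=12: J-C =  7 → H
  i=13: X-Q =  7 → H
  i=14: I-M = 22 → W
  i=15: A-O = 12 → M
  i=16: J-M = 23 → X
  i=17: X-K = 13 → N
  i=18: U-N =  7 → H
  i=19: Z-S =  7 → H
  i=20: S-W = 22 → W
  i=21: O-C = 12 → M
  i=22: E-H = 23 → X
  i=23: H-U = 13 → N
  i=24: D-W =  7 → H
  i=25: T-M =  7 → H
  i=26: H-L = 22 → W
  shifts repeat with period 6: HHWMXN

HHWMXN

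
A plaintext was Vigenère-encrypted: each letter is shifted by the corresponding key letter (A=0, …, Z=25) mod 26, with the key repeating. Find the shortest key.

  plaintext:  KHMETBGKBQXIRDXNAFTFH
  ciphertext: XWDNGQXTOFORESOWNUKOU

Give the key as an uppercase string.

NPRJ

  i= 0: X-K = 13 → N
  i= 1: W-H = 15 → P
  i= 2: D-M = 17 → R
  i= 3: N-E =  9 → J
  i= 4: G-T = 13 → N
  i= 5: Q-B = 15 → P
  i= 6: X-G = 17 → R
  i= 7: T-K =  9 → J
  i= 8: O-B = 13 → N
  i= 9: F-Q = 15 → P
  i=10: O-X = 17 → R
  i=11: R-I =  9 → J
  i=12: E-R = 13 → N
  i=13: S-D = 15 → P
  i=14: O-X = 17 → R
  i=15: W-N =  9 → J
  i=16: N-A = 13 → N
  i=17: U-F = 15 → P
  i=18: K-T = 17 → R
  i=19: O-F =  9 → J
  i=20: U-H = 13 → N
  shifts repeat with period 4: NPRJ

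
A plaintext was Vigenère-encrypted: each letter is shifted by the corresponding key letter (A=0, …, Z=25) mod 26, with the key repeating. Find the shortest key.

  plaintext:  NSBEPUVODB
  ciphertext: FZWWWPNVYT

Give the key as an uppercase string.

SHV

  i= 0: F-N = 18 → S
  i= 1: Z-S =  7 → H
  i= 2: W-B = 21 → V
  i= 3: W-E = 18 → S
  i= 4: W-P =  7 → H
  i= 5: P-U = 21 → V
  i= 6: N-V = 18 → S
  i= 7: V-O =  7 → H
  i= 8: Y-D = 21 → V
  i= 9: T-B = 18 → S
  shifts repeat with period 3: SHV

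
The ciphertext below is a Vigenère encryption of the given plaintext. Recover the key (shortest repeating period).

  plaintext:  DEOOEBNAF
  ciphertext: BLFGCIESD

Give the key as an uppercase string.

YHRS

  i= 0: B-D = 24 → Y
  i= 1: L-E =  7 → H
  i= 2: F-O = 17 → R
  i= 3: G-O = 18 → S
  i= 4: C-E = 24 → Y
  i= 5: I-B =  7 → H
  i= 6: E-N = 17 → R
  i= 7: S-A = 18 → S
  i= 8: D-F = 24 → Y
  shifts repeat with period 4: YHRS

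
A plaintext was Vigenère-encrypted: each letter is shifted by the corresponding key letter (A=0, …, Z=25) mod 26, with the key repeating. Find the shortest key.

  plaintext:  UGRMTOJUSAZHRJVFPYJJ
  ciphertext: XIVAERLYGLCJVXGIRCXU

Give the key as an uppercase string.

  i= 0: X-U =  3 → D
  i= 1: I-G =  2 → C
  i= 2: V-R =  4 → E
  i= 3: A-M = 14 → O
  i= 4: E-T = 11 → L
  i= 5: R-O =  3 → D
  i= 6: L-J =  2 → C
  i= 7: Y-U =  4 → E
  i= 8: G-S = 14 → O
  i= 9: L-A = 11 → L
  i=10: C-Z =  3 → D
  i=11: J-H =  2 → C
  i=12: V-R =  4 → E
  i=13: X-J = 14 → O
  i=14: G-V = 11 → L
  i=15: I-F =  3 → D
  i=16: R-P =  2 → C
  i=17: C-Y =  4 → E
  i=18: X-J = 14 → O
  i=19: U-J = 11 → L
  shifts repeat with period 5: DCEOL

DCEOL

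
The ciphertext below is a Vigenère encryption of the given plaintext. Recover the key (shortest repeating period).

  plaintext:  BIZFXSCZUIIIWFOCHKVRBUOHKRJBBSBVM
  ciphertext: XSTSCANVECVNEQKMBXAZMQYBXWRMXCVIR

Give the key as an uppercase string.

WKUNFIL

  i= 0: X-B = 22 → W
  i= 1: S-I = 10 → K
  i= 2: T-Z = 20 → U
  i= 3: S-F = 13 → N
  i= 4: C-X =  5 → F
  i= 5: A-S =  8 → I
  i= 6: N-C = 11 → L
  i= 7: V-Z = 22 → W
  i= 8: E-U = 10 → K
  i= 9: C-I = 20 → U
  i=10: V-I = 13 → N
  i=11: N-I =  5 → F
  i=12: E-W =  8 → I
  i=13: Q-F = 11 → L
  i=14: K-O = 22 → W
  i=15: M-C = 10 → K
  i=16: B-H = 20 → U
  i=17: X-K = 13 → N
  i=18: A-V =  5 → F
  i=19: Z-R =  8 → I
  i=20: M-B = 11 → L
  i=21: Q-U = 22 → W
  i=22: Y-O = 10 → K
  i=23: B-H = 20 → U
  i=24: X-K = 13 → N
  i=25: W-R =  5 → F
  i=26: R-J =  8 → I
  i=27: M-B = 11 → L
  i=28: X-B = 22 → W
  i=29: C-S = 10 → K
  i=30: V-B = 20 → U
  i=31: I-V = 13 → N
  i=32: R-M =  5 → F
  shifts repeat with period 7: WKUNFIL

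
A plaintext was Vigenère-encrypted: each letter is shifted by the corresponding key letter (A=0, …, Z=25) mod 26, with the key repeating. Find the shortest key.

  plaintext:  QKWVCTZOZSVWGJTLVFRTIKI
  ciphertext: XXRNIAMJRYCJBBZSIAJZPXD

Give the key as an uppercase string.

  i= 0: X-Q =  7 → H
  i= 1: X-K = 13 → N
  i= 2: R-W = 21 → V
  i= 3: N-V = 18 → S
  i= 4: I-C =  6 → G
  i= 5: A-T =  7 → H
  i= 6: M-Z = 13 → N
  i= 7: J-O = 21 → V
  i= 8: R-Z = 18 → S
  i= 9: Y-S =  6 → G
  i=10: C-V =  7 → H
  i=11: J-W = 13 → N
  i=12: B-G = 21 → V
  i=13: B-J = 18 → S
  i=14: Z-T =  6 → G
  i=15: S-L =  7 → H
  i=16: I-V = 13 → N
  i=17: A-F = 21 → V
  i=18: J-R = 18 → S
  i=19: Z-T =  6 → G
  i=20: P-I =  7 → H
  i=21: X-K = 13 → N
  i=22: D-I = 21 → V
  shifts repeat with period 5: HNVSG

HNVSG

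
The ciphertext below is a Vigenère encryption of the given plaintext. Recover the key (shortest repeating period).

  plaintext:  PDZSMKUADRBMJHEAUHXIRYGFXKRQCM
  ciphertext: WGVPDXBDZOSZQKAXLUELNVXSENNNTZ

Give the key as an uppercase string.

HDWXRN

  i= 0: W-P =  7 → H
  i= 1: G-D =  3 → D
  i= 2: V-Z = 22 → W
  i= 3: P-S = 23 → X
  i= 4: D-M = 17 → R
  i= 5: X-K = 13 → N
  i= 6: B-U =  7 → H
  i= 7: D-A =  3 → D
  i= 8: Z-D = 22 → W
  i= 9: O-R = 23 → X
  i=10: S-B = 17 → R
  i=11: Z-M = 13 → N
  i=12: Q-J =  7 → H
  i=13: K-H =  3 → D
  i=14: A-E = 22 → W
  i=15: X-A = 23 → X
  i=16: L-U = 17 → R
  i=17: U-H = 13 → N
  i=18: E-X =  7 → H
  i=19: L-I =  3 → D
  i=20: N-R = 22 → W
  i=21: V-Y = 23 → X
  i=22: X-G = 17 → R
  i=23: S-F = 13 → N
  i=24: E-X =  7 → H
  i=25: N-K =  3 → D
  i=26: N-R = 22 → W
  i=27: N-Q = 23 → X
  i=28: T-C = 17 → R
  i=29: Z-M = 13 → N
  shifts repeat with period 6: HDWXRN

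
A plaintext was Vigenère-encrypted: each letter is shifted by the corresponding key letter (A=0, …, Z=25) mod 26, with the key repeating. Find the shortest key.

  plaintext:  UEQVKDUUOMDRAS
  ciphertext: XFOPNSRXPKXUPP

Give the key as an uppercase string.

DBYUDPX

  i= 0: X-U =  3 → D
  i= 1: F-E =  1 → B
  i= 2: O-Q = 24 → Y
  i= 3: P-V = 20 → U
  i= 4: N-K =  3 → D
  i= 5: S-D = 15 → P
  i= 6: R-U = 23 → X
  i= 7: X-U =  3 → D
  i= 8: P-O =  1 → B
  i= 9: K-M = 24 → Y
  i=10: X-D = 20 → U
  i=11: U-R =  3 → D
  i=12: P-A = 15 → P
  i=13: P-S = 23 → X
  shifts repeat with period 7: DBYUDPX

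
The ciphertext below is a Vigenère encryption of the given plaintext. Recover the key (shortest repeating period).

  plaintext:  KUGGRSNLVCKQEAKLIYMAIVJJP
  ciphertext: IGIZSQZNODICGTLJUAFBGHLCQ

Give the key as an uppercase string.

  i= 0: I-K = 24 → Y
  i= 1: G-U = 12 → M
  i= 2: I-G =  2 → C
  i= 3: Z-G = 19 → T
  i= 4: S-R =  1 → B
  i= 5: Q-S = 24 → Y
  i= 6: Z-N = 12 → M
  i= 7: N-L =  2 → C
  i= 8: O-V = 19 → T
  i= 9: D-C =  1 → B
  i=10: I-K = 24 → Y
  i=11: C-Q = 12 → M
  i=12: G-E =  2 → C
  i=13: T-A = 19 → T
  i=14: L-K =  1 → B
  i=15: J-L = 24 → Y
  i=16: U-I = 12 → M
  i=17: A-Y =  2 → C
  i=18: F-M = 19 → T
  i=19: B-A =  1 → B
  i=20: G-I = 24 → Y
  i=21: H-V = 12 → M
  i=22: L-J =  2 → C
  i=23: C-J = 19 → T
  i=24: Q-P =  1 → B
  shifts repeat with period 5: YMCTB

YMCTB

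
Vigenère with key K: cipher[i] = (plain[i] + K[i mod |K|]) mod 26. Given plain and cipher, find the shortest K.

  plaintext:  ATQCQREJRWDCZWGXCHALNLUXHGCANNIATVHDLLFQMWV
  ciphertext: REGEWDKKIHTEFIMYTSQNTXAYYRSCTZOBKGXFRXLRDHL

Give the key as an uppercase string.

RLQCGMGB

  i= 0: R-A = 17 → R
  i= 1: E-T = 11 → L
  i= 2: G-Q = 16 → Q
  i= 3: E-C =  2 → C
  i= 4: W-Q =  6 → G
  i= 5: D-R = 12 → M
  i= 6: K-E =  6 → G
  i= 7: K-J =  1 → B
  i= 8: I-R = 17 → R
  i= 9: H-W = 11 → L
  i=10: T-D = 16 → Q
  i=11: E-C =  2 → C
  i=12: F-Z =  6 → G
  i=13: I-W = 12 → M
  i=14: M-G =  6 → G
  i=15: Y-X =  1 → B
  i=16: T-C = 17 → R
  i=17: S-H = 11 → L
  i=18: Q-A = 16 → Q
  i=19: N-L =  2 → C
  i=20: T-N =  6 → G
  i=21: X-L = 12 → M
  i=22: A-U =  6 → G
  i=23: Y-X =  1 → B
  i=24: Y-H = 17 → R
  i=25: R-G = 11 → L
  i=26: S-C = 16 → Q
  i=27: C-A =  2 → C
  i=28: T-N =  6 → G
  i=29: Z-N = 12 → M
  i=30: O-I =  6 → G
  i=31: B-A =  1 → B
  i=32: K-T = 17 → R
  i=33: G-V = 11 → L
  i=34: X-H = 16 → Q
  i=35: F-D =  2 → C
  i=36: R-L =  6 → G
  i=37: X-L = 12 → M
  i=38: L-F =  6 → G
  i=39: R-Q =  1 → B
  i=40: D-M = 17 → R
  i=41: H-W = 11 → L
  i=42: L-V = 16 → Q
  shifts repeat with period 8: RLQCGMGB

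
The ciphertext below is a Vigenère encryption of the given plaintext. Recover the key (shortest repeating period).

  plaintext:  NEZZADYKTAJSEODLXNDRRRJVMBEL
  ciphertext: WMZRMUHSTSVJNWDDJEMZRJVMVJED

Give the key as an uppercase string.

JIASMR

  i= 0: W-N =  9 → J
  i= 1: M-E =  8 → I
  i= 2: Z-Z =  0 → A
  i= 3: R-Z = 18 → S
  i= 4: M-A = 12 → M
  i= 5: U-D = 17 → R
  i= 6: H-Y =  9 → J
  i= 7: S-K =  8 → I
  i= 8: T-T =  0 → A
  i= 9: S-A = 18 → S
  i=10: V-J = 12 → M
  i=11: J-S = 17 → R
  i=12: N-E =  9 → J
  i=13: W-O =  8 → I
  i=14: D-D =  0 → A
  i=15: D-L = 18 → S
  i=16: J-X = 12 → M
  i=17: E-N = 17 → R
  i=18: M-D =  9 → J
  i=19: Z-R =  8 → I
  i=20: R-R =  0 → A
  i=21: J-R = 18 → S
  i=22: V-J = 12 → M
  i=23: M-V = 17 → R
  i=24: V-M =  9 → J
  i=25: J-B =  8 → I
  i=26: E-E =  0 → A
  i=27: D-L = 18 → S
  shifts repeat with period 6: JIASMR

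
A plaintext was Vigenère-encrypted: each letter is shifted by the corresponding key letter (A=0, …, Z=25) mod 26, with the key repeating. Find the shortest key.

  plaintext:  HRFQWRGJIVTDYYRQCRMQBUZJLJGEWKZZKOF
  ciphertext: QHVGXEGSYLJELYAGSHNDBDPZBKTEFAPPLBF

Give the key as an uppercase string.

  i= 0: Q-H =  9 → J
  i= 1: H-R = 16 → Q
  i= 2: V-F = 16 → Q
  i= 3: G-Q = 16 → Q
  i= 4: X-W =  1 → B
  i= 5: E-R = 13 → N
  i= 6: G-G =  0 → A
  i= 7: S-J =  9 → J
  i= 8: Y-I = 16 → Q
  i= 9: L-V = 16 → Q
  i=10: J-T = 16 → Q
  i=11: E-D =  1 → B
  i=12: L-Y = 13 → N
  i=13: Y-Y =  0 → A
  i=14: A-R =  9 → J
  i=15: G-Q = 16 → Q
  i=16: S-C = 16 → Q
  i=17: H-R = 16 → Q
  i=18: N-M =  1 → B
  i=19: D-Q = 13 → N
  i=20: B-B =  0 → A
  i=21: D-U =  9 → J
  i=22: P-Z = 16 → Q
  i=23: Z-J = 16 → Q
  i=24: B-L = 16 → Q
  i=25: K-J =  1 → B
  i=26: T-G = 13 → N
  i=27: E-E =  0 → A
  i=28: F-W =  9 → J
  i=29: A-K = 16 → Q
  i=30: P-Z = 16 → Q
  i=31: P-Z = 16 → Q
  i=32: L-K =  1 → B
  i=33: B-O = 13 → N
  i=34: F-F =  0 → A
  shifts repeat with period 7: JQQQBNA

JQQQBNA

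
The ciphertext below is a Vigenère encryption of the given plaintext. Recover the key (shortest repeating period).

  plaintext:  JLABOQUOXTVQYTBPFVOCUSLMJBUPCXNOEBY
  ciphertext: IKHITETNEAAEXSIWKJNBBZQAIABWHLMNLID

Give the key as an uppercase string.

ZZHHFO

  i= 0: I-J = 25 → Z
  i= 1: K-L = 25 → Z
  i= 2: H-A =  7 → H
  i= 3: I-B =  7 → H
  i= 4: T-O =  5 → F
  i= 5: E-Q = 14 → O
  i= 6: T-U = 25 → Z
  i= 7: N-O = 25 → Z
  i= 8: E-X =  7 → H
  i= 9: A-T =  7 → H
  i=10: A-V =  5 → F
  i=11: E-Q = 14 → O
  i=12: X-Y = 25 → Z
  i=13: S-T = 25 → Z
  i=14: I-B =  7 → H
  i=15: W-P =  7 → H
  i=16: K-F =  5 → F
  i=17: J-V = 14 → O
  i=18: N-O = 25 → Z
  i=19: B-C = 25 → Z
  i=20: B-U =  7 → H
  i=21: Z-S =  7 → H
  i=22: Q-L =  5 → F
  i=23: A-M = 14 → O
  i=24: I-J = 25 → Z
  i=25: A-B = 25 → Z
  i=26: B-U =  7 → H
  i=27: W-P =  7 → H
  i=28: H-C =  5 → F
  i=29: L-X = 14 → O
  i=30: M-N = 25 → Z
  i=31: N-O = 25 → Z
  i=32: L-E =  7 → H
  i=33: I-B =  7 → H
  i=34: D-Y =  5 → F
  shifts repeat with period 6: ZZHHFO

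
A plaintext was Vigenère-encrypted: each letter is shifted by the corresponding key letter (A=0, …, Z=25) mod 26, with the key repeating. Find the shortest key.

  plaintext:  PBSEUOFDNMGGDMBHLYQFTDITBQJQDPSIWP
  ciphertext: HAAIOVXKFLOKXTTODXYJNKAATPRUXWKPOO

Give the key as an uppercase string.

  i= 0: H-P = 18 → S
  i= 1: A-B = 25 → Z
  i= 2: A-S =  8 → I
  i= 3: I-E =  4 → E
  i= 4: O-U = 20 → U
  i= 5: V-O =  7 → H
  i= 6: X-F = 18 → S
  i= 7: K-D =  7 → H
  i= 8: F-N = 18 → S
  i= 9: L-M = 25 → Z
  i=10: O-G =  8 → I
  i=11: K-G =  4 → E
  i=12: X-D = 20 → U
  i=13: T-M =  7 → H
  i=14: T-B = 18 → S
  i=15: O-H =  7 → H
  i=16: D-L = 18 → S
  i=17: X-Y = 25 → Z
  i=18: Y-Q =  8 → I
  i=19: J-F =  4 → E
  i=20: N-T = 20 → U
  i=21: K-D =  7 → H
  i=22: A-I = 18 → S
  i=23: A-T =  7 → H
  i=24: T-B = 18 → S
  i=25: P-Q = 25 → Z
  i=26: R-J =  8 → I
  i=27: U-Q =  4 → E
  i=28: X-D = 20 → U
  i=29: W-P =  7 → H
  i=30: K-S = 18 → S
  i=31: P-I =  7 → H
  i=32: O-W = 18 → S
  i=33: O-P = 25 → Z
  shifts repeat with period 8: SZIEUHSH

SZIEUHSH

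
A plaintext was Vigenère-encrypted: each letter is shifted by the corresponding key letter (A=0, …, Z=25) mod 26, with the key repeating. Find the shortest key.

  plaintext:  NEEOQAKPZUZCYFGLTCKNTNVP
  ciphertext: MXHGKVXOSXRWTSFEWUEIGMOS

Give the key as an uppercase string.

ZTDSUVN

  i= 0: M-N = 25 → Z
  i= 1: X-E = 19 → T
  i= 2: H-E =  3 → D
  i= 3: G-O = 18 → S
  i= 4: K-Q = 20 → U
  i= 5: V-A = 21 → V
  i= 6: X-K = 13 → N
  i= 7: O-P = 25 → Z
  i= 8: S-Z = 19 → T
  i= 9: X-U =  3 → D
  i=10: R-Z = 18 → S
  i=11: W-C = 20 → U
  i=12: T-Y = 21 → V
  i=13: S-F = 13 → N
  i=14: F-G = 25 → Z
  i=15: E-L = 19 → T
  i=16: W-T =  3 → D
  i=17: U-C = 18 → S
  i=18: E-K = 20 → U
  i=19: I-N = 21 → V
  i=20: G-T = 13 → N
  i=21: M-N = 25 → Z
  i=22: O-V = 19 → T
  i=23: S-P =  3 → D
  shifts repeat with period 7: ZTDSUVN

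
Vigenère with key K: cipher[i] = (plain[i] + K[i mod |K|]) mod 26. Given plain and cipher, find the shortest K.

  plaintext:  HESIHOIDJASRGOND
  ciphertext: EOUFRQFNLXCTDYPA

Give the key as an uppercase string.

XKC

  i= 0: E-H = 23 → X
  i= 1: O-E = 10 → K
  i= 2: U-S =  2 → C
  i= 3: F-I = 23 → X
  i= 4: R-H = 10 → K
  i= 5: Q-O =  2 → C
  i= 6: F-I = 23 → X
  i= 7: N-D = 10 → K
  i= 8: L-J =  2 → C
  i= 9: X-A = 23 → X
  i=10: C-S = 10 → K
  i=11: T-R =  2 → C
  i=12: D-G = 23 → X
  i=13: Y-O = 10 → K
  i=14: P-N =  2 → C
  i=15: A-D = 23 → X
  shifts repeat with period 3: XKC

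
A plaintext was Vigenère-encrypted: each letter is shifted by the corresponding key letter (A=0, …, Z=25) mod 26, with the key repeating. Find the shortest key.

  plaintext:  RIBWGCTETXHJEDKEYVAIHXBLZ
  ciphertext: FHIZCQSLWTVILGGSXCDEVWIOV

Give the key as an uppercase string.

OZHDW

  i= 0: F-R = 14 → O
  i= 1: H-I = 25 → Z
  i= 2: I-B =  7 → H
  i= 3: Z-W =  3 → D
  i= 4: C-G = 22 → W
  i= 5: Q-C = 14 → O
  i= 6: S-T = 25 → Z
  i= 7: L-E =  7 → H
  i= 8: W-T =  3 → D
  i= 9: T-X = 22 → W
  i=10: V-H = 14 → O
  i=11: I-J = 25 → Z
  i=12: L-E =  7 → H
  i=13: G-D =  3 → D
  i=14: G-K = 22 → W
  i=15: S-E = 14 → O
  i=16: X-Y = 25 → Z
  i=17: C-V =  7 → H
  i=18: D-A =  3 → D
  i=19: E-I = 22 → W
  i=20: V-H = 14 → O
  i=21: W-X = 25 → Z
  i=22: I-B =  7 → H
  i=23: O-L =  3 → D
  i=24: V-Z = 22 → W
  shifts repeat with period 5: OZHDW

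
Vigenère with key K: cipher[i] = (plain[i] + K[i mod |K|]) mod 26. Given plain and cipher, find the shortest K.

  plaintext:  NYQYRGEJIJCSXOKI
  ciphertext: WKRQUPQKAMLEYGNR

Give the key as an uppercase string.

JMBSD

  i= 0: W-N =  9 → J
  i= 1: K-Y = 12 → M
  i= 2: R-Q =  1 → B
  i= 3: Q-Y = 18 → S
  i= 4: U-R =  3 → D
  i= 5: P-G =  9 → J
  i= 6: Q-E = 12 → M
  i= 7: K-J =  1 → B
  i= 8: A-I = 18 → S
  i= 9: M-J =  3 → D
  i=10: L-C =  9 → J
  i=11: E-S = 12 → M
  i=12: Y-X =  1 → B
  i=13: G-O = 18 → S
  i=14: N-K =  3 → D
  i=15: R-I =  9 → J
  shifts repeat with period 5: JMBSD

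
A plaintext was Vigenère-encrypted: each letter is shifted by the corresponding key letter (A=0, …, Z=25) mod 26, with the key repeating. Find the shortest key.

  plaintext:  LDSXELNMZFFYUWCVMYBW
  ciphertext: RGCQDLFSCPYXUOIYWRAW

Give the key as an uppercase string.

GDKTZAS

  i= 0: R-L =  6 → G
  i= 1: G-D =  3 → D
  i= 2: C-S = 10 → K
  i= 3: Q-X = 19 → T
  i= 4: D-E = 25 → Z
  i= 5: L-L =  0 → A
  i= 6: F-N = 18 → S
  i= 7: S-M =  6 → G
  i= 8: C-Z =  3 → D
  i= 9: P-F = 10 → K
  i=10: Y-F = 19 → T
  i=11: X-Y = 25 → Z
  i=12: U-U =  0 → A
  i=13: O-W = 18 → S
  i=14: I-C =  6 → G
  i=15: Y-V =  3 → D
  i=16: W-M = 10 → K
  i=17: R-Y = 19 → T
  i=18: A-B = 25 → Z
  i=19: W-W =  0 → A
  shifts repeat with period 7: GDKTZAS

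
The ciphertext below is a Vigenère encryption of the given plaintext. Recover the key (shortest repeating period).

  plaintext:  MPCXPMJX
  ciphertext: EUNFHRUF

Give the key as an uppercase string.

  i= 0: E-M = 18 → S
  i= 1: U-P =  5 → F
  i= 2: N-C = 11 → L
  i= 3: F-X =  8 → I
  i= 4: H-P = 18 → S
  i= 5: R-M =  5 → F
  i= 6: U-J = 11 → L
  i= 7: F-X =  8 → I
  shifts repeat with period 4: SFLI

SFLI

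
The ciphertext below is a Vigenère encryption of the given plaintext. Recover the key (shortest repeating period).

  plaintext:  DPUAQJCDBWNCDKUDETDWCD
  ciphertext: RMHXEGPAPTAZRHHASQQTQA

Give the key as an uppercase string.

  i= 0: R-D = 14 → O
  i= 1: M-P = 23 → X
  i= 2: H-U = 13 → N
  i= 3: X-A = 23 → X
  i= 4: E-Q = 14 → O
  i= 5: G-J = 23 → X
  i= 6: P-C = 13 → N
  i= 7: A-D = 23 → X
  i= 8: P-B = 14 → O
  i= 9: T-W = 23 → X
  i=10: A-N = 13 → N
  i=11: Z-C = 23 → X
  i=12: R-D = 14 → O
  i=13: H-K = 23 → X
  i=14: H-U = 13 → N
  i=15: A-D = 23 → X
  i=16: S-E = 14 → O
  i=17: Q-T = 23 → X
  i=18: Q-D = 13 → N
  i=19: T-W = 23 → X
  i=20: Q-C = 14 → O
  i=21: A-D = 23 → X
  shifts repeat with period 4: OXNX

OXNX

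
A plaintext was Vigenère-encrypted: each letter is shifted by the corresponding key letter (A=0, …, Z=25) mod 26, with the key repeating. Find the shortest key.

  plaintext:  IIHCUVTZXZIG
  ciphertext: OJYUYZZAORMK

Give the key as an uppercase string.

  i= 0: O-I =  6 → G
  i= 1: J-I =  1 → B
  i= 2: Y-H = 17 → R
  i= 3: U-C = 18 → S
  i= 4: Y-U =  4 → E
  i= 5: Z-V =  4 → E
  i= 6: Z-T =  6 → G
  i= 7: A-Z =  1 → B
  i= 8: O-X = 17 → R
  i= 9: R-Z = 18 → S
  i=10: M-I =  4 → E
  i=11: K-G =  4 → E
  shifts repeat with period 6: GBRSEE

GBRSEE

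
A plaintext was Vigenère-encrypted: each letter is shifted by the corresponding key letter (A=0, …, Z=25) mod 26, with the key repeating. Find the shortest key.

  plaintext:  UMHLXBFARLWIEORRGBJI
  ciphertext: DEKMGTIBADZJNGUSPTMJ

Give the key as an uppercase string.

  i= 0: D-U =  9 → J
  i= 1: E-M = 18 → S
  i= 2: K-H =  3 → D
  i= 3: M-L =  1 → B
  i= 4: G-X =  9 → J
  i= 5: T-B = 18 → S
  i= 6: I-F =  3 → D
  i= 7: B-A =  1 → B
  i= 8: A-R =  9 → J
  i= 9: D-L = 18 → S
  i=10: Z-W =  3 → D
  i=11: J-I =  1 → B
  i=12: N-E =  9 → J
  i=13: G-O = 18 → S
  i=14: U-R =  3 → D
  i=15: S-R =  1 → B
  i=16: P-G =  9 → J
  i=17: T-B = 18 → S
  i=18: M-J =  3 → D
  i=19: J-I =  1 → B
  shifts repeat with period 4: JSDB

JSDB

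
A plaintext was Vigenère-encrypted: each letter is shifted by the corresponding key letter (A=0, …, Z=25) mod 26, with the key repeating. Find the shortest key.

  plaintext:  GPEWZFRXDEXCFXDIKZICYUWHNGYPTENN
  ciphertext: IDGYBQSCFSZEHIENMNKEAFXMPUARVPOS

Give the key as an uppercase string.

COCCCLBF

  i= 0: I-G =  2 → C
  i= 1: D-P = 14 → O
  i= 2: G-E =  2 → C
  i= 3: Y-W =  2 → C
  i= 4: B-Z =  2 → C
  i= 5: Q-F = 11 → L
  i= 6: S-R =  1 → B
  i= 7: C-X =  5 → F
  i= 8: F-D =  2 → C
  i= 9: S-E = 14 → O
  i=10: Z-X =  2 → C
  i=11: E-C =  2 → C
  i=12: H-F =  2 → C
  i=13: I-X = 11 → L
  i=14: E-D =  1 → B
  i=15: N-I =  5 → F
  i=16: M-K =  2 → C
  i=17: N-Z = 14 → O
  i=18: K-I =  2 → C
  i=19: E-C =  2 → C
  i=20: A-Y =  2 → C
  i=21: F-U = 11 → L
  i=22: X-W =  1 → B
  i=23: M-H =  5 → F
  i=24: P-N =  2 → C
  i=25: U-G = 14 → O
  i=26: A-Y =  2 → C
  i=27: R-P =  2 → C
  i=28: V-T =  2 → C
  i=29: P-E = 11 → L
  i=30: O-N =  1 → B
  i=31: S-N =  5 → F
  shifts repeat with period 8: COCCCLBF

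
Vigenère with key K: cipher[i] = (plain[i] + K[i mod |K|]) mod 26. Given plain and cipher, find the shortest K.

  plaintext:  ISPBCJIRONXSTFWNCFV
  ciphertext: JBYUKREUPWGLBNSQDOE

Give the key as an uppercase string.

  i= 0: J-I =  1 → B
  i= 1: B-S =  9 → J
  i= 2: Y-P =  9 → J
  i= 3: U-B = 19 → T
  i= 4: K-C =  8 → I
  i= 5: R-J =  8 → I
  i= 6: E-I = 22 → W
  i= 7: U-R =  3 → D
  i= 8: P-O =  1 → B
  i= 9: W-N =  9 → J
  i=10: G-X =  9 → J
  i=11: L-S = 19 → T
  i=12: B-T =  8 → I
  i=13: N-F =  8 → I
  i=14: S-W = 22 → W
  i=15: Q-N =  3 → D
  i=16: D-C =  1 → B
  i=17: O-F =  9 → J
  i=18: E-V =  9 → J
  shifts repeat with period 8: BJJTIIWD

BJJTIIWD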